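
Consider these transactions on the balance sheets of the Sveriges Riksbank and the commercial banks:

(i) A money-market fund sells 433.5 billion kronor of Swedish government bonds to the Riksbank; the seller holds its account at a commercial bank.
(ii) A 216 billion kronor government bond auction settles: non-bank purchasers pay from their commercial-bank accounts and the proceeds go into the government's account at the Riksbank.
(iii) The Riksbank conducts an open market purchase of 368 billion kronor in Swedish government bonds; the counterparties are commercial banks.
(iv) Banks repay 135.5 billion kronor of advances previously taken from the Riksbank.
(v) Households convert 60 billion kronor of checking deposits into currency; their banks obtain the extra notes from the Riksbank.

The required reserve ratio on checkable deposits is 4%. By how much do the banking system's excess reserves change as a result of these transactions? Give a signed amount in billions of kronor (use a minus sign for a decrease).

+383.7 billion

Asset purchase (from non-banks) 433.5 billion kronor: reserves +433.5B, deposits +433.5B.
Government account inflow 216 billion kronor: reserves −216B, deposits −216B.
OMO purchase (from banks) 368 billion kronor: reserves +368B, deposits 0.
Discount-window repayment 135.5 billion kronor: reserves −135.5B, deposits 0.
Currency withdrawal 60 billion kronor: reserves −60B, deposits −60B.
Totals: Δreserves = +390B, Δdeposits = +157.5B.
Δrequired reserves = 4% × +157.5B = +6.3B.
Δexcess reserves = Δreserves − Δrequired = +390B − (+6.3B) = +383.7 billion.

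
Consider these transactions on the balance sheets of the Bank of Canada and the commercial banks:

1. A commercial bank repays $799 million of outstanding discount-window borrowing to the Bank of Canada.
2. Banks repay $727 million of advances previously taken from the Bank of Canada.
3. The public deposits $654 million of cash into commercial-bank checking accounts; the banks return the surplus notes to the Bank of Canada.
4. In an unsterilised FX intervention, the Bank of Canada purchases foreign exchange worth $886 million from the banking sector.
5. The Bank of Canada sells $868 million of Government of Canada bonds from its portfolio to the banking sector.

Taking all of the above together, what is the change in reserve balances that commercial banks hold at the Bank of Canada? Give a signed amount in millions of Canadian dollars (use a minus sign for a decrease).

Bank of Canada balance sheet:
  Assets:      Securities −$868M, Loans to banks −$1526M, Foreign assets +$886M
  Liabilities: Bank reserves −$854M, Currency in circulation −$654M
Commercial banking system:
  Assets:      Reserves at CB −$854M, Securities +$868M, Foreign assets −$886M
  Liabilities: Checkable deposits +$654M, Borrowings from CB −$1526M
So the change in reserve balances that commercial banks hold at the Bank of Canada is -$854 million.

-$854 million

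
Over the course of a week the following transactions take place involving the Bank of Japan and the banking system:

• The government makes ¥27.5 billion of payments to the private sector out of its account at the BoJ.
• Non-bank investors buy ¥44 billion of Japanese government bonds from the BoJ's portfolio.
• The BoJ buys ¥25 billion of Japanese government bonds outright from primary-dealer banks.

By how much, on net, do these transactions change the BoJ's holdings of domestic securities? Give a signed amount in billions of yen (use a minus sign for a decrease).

BoJ balance sheet:
  Assets:      Securities −¥19B
  Liabilities: Bank reserves +¥8.5B, Government deposits −¥27.5B
So the change in the BoJ's holdings of domestic securities is -¥19 billion.

-¥19 billion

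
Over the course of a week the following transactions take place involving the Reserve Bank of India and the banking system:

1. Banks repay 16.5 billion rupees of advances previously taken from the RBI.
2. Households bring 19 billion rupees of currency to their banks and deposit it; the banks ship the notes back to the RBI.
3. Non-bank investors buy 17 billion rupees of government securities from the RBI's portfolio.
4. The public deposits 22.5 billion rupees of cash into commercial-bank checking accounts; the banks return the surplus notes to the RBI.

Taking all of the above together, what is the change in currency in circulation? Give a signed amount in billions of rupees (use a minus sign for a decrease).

-41.5 billion

RBI balance sheet:
  Assets:      Securities −17B, Loans to banks −16.5B
  Liabilities: Bank reserves +8B, Currency in circulation −41.5B
Commercial banking system:
  Assets:      Reserves at CB +8B
  Liabilities: Checkable deposits +24.5B, Borrowings from CB −16.5B
So the change in currency in circulation is -41.5 billion.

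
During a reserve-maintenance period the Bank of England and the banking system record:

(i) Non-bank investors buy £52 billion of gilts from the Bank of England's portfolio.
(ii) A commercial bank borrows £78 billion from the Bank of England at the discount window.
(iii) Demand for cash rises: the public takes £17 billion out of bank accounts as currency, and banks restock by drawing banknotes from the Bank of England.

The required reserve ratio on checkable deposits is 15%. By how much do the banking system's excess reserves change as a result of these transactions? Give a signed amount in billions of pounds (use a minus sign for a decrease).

Asset sale (to non-banks) £52 billion: reserves −£52B, deposits −£52B.
Discount-window loan £78 billion: reserves +£78B, deposits 0.
Currency withdrawal £17 billion: reserves −£17B, deposits −£17B.
Totals: Δreserves = +£9B, Δdeposits = −£69B.
Δrequired reserves = 15% × −£69B = −£10.35B.
Δexcess reserves = Δreserves − Δrequired = +£9B − (−£10.35B) = +£19.35 billion.

+£19.35 billion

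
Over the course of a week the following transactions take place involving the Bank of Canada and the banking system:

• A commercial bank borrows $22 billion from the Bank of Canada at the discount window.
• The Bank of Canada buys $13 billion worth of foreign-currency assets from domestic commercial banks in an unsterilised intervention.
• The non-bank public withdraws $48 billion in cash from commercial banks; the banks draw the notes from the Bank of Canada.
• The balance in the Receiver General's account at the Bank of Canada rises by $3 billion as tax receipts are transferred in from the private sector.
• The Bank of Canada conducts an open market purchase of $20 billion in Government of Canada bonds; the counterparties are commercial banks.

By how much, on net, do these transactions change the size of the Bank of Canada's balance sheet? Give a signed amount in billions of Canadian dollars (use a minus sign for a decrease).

Bank of Canada balance sheet:
  Assets:      Securities +$20B, Loans to banks +$22B, Foreign assets +$13B
  Liabilities: Bank reserves +$4B, Currency in circulation +$48B, Government deposits +$3B
Change in total Bank of Canada assets = +$55 billion.

+$55 billion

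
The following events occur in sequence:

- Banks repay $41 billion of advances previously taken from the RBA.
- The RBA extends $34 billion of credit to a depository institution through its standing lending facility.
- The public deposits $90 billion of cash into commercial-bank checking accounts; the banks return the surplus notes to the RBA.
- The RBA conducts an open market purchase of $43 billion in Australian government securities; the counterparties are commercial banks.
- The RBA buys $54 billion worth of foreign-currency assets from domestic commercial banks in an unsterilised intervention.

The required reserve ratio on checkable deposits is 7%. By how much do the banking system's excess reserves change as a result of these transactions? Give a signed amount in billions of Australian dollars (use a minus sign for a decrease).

+$173.7 billion

Discount-window repayment $41 billion: reserves −$41B, deposits 0.
Discount-window loan $34 billion: reserves +$34B, deposits 0.
Currency deposit $90 billion: reserves +$90B, deposits +$90B.
OMO purchase (from banks) $43 billion: reserves +$43B, deposits 0.
FX purchase $54 billion: reserves +$54B, deposits 0.
Totals: Δreserves = +$180B, Δdeposits = +$90B.
Δrequired reserves = 7% × +$90B = +$6.3B.
Δexcess reserves = Δreserves − Δrequired = +$180B − (+$6.3B) = +$173.7 billion.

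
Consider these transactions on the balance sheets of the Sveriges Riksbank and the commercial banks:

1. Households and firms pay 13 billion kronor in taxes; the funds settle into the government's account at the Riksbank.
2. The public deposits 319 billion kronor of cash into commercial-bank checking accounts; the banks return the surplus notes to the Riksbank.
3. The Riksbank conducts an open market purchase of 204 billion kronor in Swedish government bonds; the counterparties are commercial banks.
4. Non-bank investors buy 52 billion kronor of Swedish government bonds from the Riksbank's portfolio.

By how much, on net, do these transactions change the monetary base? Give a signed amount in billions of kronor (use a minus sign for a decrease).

+139 billion

Government account inflow 13 billion kronor: reserves shift to a non-base liability → −13B.
Currency deposit 319 billion kronor: just a shift between currency and reserves — both are base money → 0.
OMO purchase (from banks) 204 billion kronor: Riksbank balance sheet expands → +204B.
Asset sale (to non-banks) 52 billion kronor: Riksbank balance sheet contracts → −52B.
Net: −13 + 0 + 204 − 52 = +139 billion.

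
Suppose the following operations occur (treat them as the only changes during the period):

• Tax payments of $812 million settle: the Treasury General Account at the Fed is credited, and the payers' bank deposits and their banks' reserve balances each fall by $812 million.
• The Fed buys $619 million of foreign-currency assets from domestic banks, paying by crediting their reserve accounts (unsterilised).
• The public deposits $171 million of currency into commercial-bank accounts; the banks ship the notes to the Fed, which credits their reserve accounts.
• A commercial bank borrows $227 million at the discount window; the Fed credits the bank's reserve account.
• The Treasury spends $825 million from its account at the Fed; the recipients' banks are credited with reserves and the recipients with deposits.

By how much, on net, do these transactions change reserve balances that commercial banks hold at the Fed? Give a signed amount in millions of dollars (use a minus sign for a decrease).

+$1030 million

Government account inflow $812 million: funds move from bank reserves into the government account → −$812M.
FX purchase $619 million: the Fed pays by crediting reserve accounts → +$619M.
Currency deposit $171 million: returned notes are swapped for reserve credit → +$171M.
Discount-window loan $227 million: the loan is credited to the bank's reserve account → +$227M.
Government spending $825 million: government payments flow into bank reserve accounts → +$825M.
Net: −812 + 619 + 171 + 227 + 825 = +$1030 million.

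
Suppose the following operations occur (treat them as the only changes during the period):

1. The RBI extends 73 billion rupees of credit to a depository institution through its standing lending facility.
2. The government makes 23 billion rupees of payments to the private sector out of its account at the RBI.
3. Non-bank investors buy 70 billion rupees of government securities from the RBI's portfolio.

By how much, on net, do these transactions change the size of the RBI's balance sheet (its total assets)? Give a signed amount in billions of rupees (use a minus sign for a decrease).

+3 billion

Discount-window loan 73 billion rupees: an RBI asset is acquired → +73B.
Government spending 23 billion rupees: only the composition of liabilities changes → 0.
Asset sale (to non-banks) 70 billion rupees: an RBI asset is shed → −70B.
Net: 73 + 0 − 70 = +3 billion.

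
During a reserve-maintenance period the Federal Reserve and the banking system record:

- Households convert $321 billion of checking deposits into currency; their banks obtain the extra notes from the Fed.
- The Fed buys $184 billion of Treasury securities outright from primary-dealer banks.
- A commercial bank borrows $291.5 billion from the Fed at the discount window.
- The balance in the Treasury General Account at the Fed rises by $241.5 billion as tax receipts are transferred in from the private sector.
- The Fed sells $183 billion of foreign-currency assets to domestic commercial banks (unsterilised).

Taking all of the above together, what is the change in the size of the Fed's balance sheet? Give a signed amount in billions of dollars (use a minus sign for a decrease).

Currency withdrawal $321 billion: only the composition of liabilities changes → 0.
OMO purchase (from banks) $184 billion: a Fed asset is acquired → +$184B.
Discount-window loan $291.5 billion: a Fed asset is acquired → +$291.5B.
Government account inflow $241.5 billion: only the composition of liabilities changes → 0.
FX sale $183 billion: a Fed asset is shed → −$183B.
Net: 0 + 184 + 291.5 + 0 − 183 = +$292.5 billion.

+$292.5 billion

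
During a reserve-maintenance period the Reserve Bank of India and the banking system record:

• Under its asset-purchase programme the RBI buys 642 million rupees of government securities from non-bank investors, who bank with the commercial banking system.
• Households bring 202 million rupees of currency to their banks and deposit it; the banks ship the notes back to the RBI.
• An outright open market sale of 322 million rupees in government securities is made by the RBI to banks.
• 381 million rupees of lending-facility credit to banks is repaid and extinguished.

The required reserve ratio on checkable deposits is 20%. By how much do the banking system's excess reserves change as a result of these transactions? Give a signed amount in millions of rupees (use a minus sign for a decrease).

-27.8 million

Asset purchase (from non-banks) 642 million rupees: reserves +642M, deposits +642M.
Currency deposit 202 million rupees: reserves +202M, deposits +202M.
OMO sale (to banks) 322 million rupees: reserves −322M, deposits 0.
Discount-window repayment 381 million rupees: reserves −381M, deposits 0.
Totals: Δreserves = +141M, Δdeposits = +844M.
Δrequired reserves = 20% × +844M = +168.8M.
Δexcess reserves = Δreserves − Δrequired = +141M − (+168.8M) = -27.8 million.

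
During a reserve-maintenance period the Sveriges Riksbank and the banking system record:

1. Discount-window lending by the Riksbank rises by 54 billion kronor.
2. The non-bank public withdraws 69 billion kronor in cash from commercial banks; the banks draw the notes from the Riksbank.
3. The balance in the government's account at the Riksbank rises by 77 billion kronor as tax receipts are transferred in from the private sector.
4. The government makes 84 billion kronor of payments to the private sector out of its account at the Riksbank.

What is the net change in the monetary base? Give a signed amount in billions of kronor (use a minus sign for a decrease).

Riksbank balance sheet:
  Assets:      Loans to banks +54B
  Liabilities: Bank reserves −8B, Currency in circulation +69B, Government deposits −7B
Commercial banking system:
  Assets:      Reserves at CB −8B
  Liabilities: Checkable deposits −62B, Borrowings from CB +54B
Monetary base = currency + reserves: +69B + (−8B) = +61 billion.

+61 billion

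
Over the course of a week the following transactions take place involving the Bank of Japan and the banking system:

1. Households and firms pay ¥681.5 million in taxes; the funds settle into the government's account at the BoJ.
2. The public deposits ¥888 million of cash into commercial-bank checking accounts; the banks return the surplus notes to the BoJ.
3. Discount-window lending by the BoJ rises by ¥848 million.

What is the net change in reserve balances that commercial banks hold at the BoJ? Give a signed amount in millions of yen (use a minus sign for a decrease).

BoJ balance sheet:
  Assets:      Loans to banks +¥848M
  Liabilities: Bank reserves +¥1054.5M, Currency in circulation −¥888M, Government deposits +¥681.5M
Commercial banking system:
  Assets:      Reserves at CB +¥1054.5M
  Liabilities: Checkable deposits +¥206.5M, Borrowings from CB +¥848M
So the change in reserve balances that commercial banks hold at the BoJ is +¥1054.5 million.

+¥1054.5 million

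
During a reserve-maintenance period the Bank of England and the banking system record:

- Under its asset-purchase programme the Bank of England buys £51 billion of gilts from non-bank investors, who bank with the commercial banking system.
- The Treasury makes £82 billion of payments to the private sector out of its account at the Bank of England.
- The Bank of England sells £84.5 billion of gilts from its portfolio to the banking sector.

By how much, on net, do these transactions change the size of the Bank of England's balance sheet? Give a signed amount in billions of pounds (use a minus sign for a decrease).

-£33.5 billion

Asset purchase (from non-banks) £51 billion: a Bank of England asset is acquired → +£51B.
Government spending £82 billion: only the composition of liabilities changes → 0.
OMO sale (to banks) £84.5 billion: a Bank of England asset is shed → −£84.5B.
Net: 51 + 0 − 84.5 = -£33.5 billion.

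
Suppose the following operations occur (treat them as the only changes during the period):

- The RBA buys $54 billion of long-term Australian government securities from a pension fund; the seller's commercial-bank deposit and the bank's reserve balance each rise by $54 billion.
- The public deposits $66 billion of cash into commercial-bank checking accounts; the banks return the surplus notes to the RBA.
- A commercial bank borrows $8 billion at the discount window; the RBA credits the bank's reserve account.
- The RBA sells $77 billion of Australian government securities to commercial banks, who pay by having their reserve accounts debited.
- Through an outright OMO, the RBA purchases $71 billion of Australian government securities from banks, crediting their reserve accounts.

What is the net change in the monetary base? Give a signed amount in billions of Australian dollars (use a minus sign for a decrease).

Asset purchase (from non-banks) $54 billion: RBA balance sheet expands → +$54B.
Currency deposit $66 billion: just a shift between currency and reserves — both are base money → 0.
Discount-window loan $8 billion: RBA balance sheet expands → +$8B.
OMO sale (to banks) $77 billion: RBA balance sheet contracts → −$77B.
OMO purchase (from banks) $71 billion: RBA balance sheet expands → +$71B.
Net: 54 + 0 + 8 − 77 + 71 = +$56 billion.

+$56 billion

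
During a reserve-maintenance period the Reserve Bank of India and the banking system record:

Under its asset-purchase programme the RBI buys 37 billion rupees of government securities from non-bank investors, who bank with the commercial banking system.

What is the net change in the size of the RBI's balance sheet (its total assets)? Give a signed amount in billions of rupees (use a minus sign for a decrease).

+37 billion

Asset purchase (from non-banks) 37 billion rupees: an RBI asset is acquired → +37B.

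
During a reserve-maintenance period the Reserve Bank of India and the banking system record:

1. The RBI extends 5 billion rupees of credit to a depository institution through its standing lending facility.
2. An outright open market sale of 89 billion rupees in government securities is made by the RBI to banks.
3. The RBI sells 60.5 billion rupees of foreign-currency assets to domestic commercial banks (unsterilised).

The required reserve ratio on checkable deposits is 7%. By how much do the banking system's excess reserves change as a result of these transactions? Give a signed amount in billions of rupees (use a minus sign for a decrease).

-144.5 billion

Discount-window loan 5 billion rupees: reserves +5B, deposits 0.
OMO sale (to banks) 89 billion rupees: reserves −89B, deposits 0.
FX sale 60.5 billion rupees: reserves −60.5B, deposits 0.
Totals: Δreserves = −144.5B, Δdeposits = 0.
Δrequired reserves = 7% × 0 = 0.
Δexcess reserves = Δreserves − Δrequired = −144.5B − (0) = -144.5 billion.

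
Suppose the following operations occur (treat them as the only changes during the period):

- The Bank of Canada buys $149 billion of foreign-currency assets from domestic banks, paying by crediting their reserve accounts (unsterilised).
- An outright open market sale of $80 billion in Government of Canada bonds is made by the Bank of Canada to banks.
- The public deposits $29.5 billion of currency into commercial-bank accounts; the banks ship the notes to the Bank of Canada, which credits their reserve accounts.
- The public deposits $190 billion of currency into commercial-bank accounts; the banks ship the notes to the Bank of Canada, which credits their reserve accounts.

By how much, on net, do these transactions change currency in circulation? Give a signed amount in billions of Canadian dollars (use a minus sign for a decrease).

-$219.5 billion

FX purchase $149 billion: no currency enters or leaves circulation → 0.
OMO sale (to banks) $80 billion: no currency enters or leaves circulation → 0.
Currency deposit $29.5 billion: notes return to the central bank → −$29.5B.
Currency deposit $190 billion: notes return to the central bank → −$190B.
Net: 0 + 0 − 29.5 − 190 = -$219.5 billion.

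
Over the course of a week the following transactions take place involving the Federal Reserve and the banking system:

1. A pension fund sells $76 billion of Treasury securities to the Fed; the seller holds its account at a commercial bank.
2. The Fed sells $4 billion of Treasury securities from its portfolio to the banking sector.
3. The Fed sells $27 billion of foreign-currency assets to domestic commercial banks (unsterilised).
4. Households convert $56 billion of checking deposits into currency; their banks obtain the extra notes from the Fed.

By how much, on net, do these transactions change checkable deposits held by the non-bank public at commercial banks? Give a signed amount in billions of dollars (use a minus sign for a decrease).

Fed balance sheet:
  Assets:      Securities +$72B, Foreign assets −$27B
  Liabilities: Bank reserves −$11B, Currency in circulation +$56B
Commercial banking system:
  Assets:      Reserves at CB −$11B, Securities +$4B, Foreign assets +$27B
  Liabilities: Checkable deposits +$20B
So the change in checkable deposits held by the non-bank public at commercial banks is +$20 billion.

+$20 billion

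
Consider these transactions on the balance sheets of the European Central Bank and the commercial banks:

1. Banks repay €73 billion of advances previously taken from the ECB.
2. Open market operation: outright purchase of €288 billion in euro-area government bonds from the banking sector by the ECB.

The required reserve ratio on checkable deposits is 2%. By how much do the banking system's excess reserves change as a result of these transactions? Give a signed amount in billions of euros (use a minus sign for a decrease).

Discount-window repayment €73 billion: reserves −€73B, deposits 0.
OMO purchase (from banks) €288 billion: reserves +€288B, deposits 0.
Totals: Δreserves = +€215B, Δdeposits = 0.
Δrequired reserves = 2% × 0 = 0.
Δexcess reserves = Δreserves − Δrequired = +€215B − (0) = +€215 billion.

+€215 billion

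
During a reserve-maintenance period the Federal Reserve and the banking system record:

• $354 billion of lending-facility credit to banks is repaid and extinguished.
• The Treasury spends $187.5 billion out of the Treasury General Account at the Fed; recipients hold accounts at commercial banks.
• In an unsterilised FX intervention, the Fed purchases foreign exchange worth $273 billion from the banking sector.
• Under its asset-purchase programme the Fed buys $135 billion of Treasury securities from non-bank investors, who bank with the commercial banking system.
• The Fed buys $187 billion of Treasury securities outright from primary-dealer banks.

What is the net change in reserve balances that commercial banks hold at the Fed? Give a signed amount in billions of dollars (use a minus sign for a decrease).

+$428.5 billion

Fed balance sheet:
  Assets:      Securities +$322B, Loans to banks −$354B, Foreign assets +$273B
  Liabilities: Bank reserves +$428.5B, Government deposits −$187.5B
Commercial banking system:
  Assets:      Reserves at CB +$428.5B, Securities −$187B, Foreign assets −$273B
  Liabilities: Checkable deposits +$322.5B, Borrowings from CB −$354B
So the change in reserve balances that commercial banks hold at the Fed is +$428.5 billion.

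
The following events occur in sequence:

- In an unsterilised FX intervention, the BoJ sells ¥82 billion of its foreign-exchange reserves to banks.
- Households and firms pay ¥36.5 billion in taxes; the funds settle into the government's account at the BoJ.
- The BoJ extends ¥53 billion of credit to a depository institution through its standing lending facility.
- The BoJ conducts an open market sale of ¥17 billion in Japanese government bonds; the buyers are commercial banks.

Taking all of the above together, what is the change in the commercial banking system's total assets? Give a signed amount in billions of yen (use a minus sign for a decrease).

FX sale ¥82 billion: just an asset swap on bank balance sheets → 0.
Government account inflow ¥36.5 billion: bank balance sheets shrink → −¥36.5B.
Discount-window loan ¥53 billion: bank balance sheets expand → +¥53B.
OMO sale (to banks) ¥17 billion: just an asset swap on bank balance sheets → 0.
Net: 0 − 36.5 + 53 + 0 = +¥16.5 billion.

+¥16.5 billion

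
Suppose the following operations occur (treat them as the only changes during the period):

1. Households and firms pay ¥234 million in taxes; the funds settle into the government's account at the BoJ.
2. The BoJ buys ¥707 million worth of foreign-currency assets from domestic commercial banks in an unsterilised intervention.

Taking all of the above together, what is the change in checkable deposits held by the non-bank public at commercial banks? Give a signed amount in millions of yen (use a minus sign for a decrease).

-¥234 million

BoJ balance sheet:
  Assets:      Foreign assets +¥707M
  Liabilities: Bank reserves +¥473M, Government deposits +¥234M
Commercial banking system:
  Assets:      Reserves at CB +¥473M, Foreign assets −¥707M
  Liabilities: Checkable deposits −¥234M
So the change in checkable deposits held by the non-bank public at commercial banks is -¥234 million.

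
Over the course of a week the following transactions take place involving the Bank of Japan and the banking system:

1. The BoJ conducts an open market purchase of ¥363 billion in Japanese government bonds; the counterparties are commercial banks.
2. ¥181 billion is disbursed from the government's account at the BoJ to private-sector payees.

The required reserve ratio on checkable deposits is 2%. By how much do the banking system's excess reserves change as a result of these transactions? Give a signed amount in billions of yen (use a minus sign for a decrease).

+¥540.38 billion

OMO purchase (from banks) ¥363 billion: reserves +¥363B, deposits 0.
Government spending ¥181 billion: reserves +¥181B, deposits +¥181B.
Totals: Δreserves = +¥544B, Δdeposits = +¥181B.
Δrequired reserves = 2% × +¥181B = +¥3.62B.
Δexcess reserves = Δreserves − Δrequired = +¥544B − (+¥3.62B) = +¥540.38 billion.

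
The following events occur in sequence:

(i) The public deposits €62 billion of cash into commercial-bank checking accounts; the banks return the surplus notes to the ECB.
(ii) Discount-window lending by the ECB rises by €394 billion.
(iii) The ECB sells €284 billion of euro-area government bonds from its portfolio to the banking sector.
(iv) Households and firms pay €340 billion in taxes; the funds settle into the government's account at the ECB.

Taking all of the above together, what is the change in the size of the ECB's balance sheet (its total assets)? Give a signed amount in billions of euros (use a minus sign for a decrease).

ECB balance sheet:
  Assets:      Securities −€284B, Loans to banks +€394B
  Liabilities: Bank reserves −€168B, Currency in circulation −€62B, Government deposits +€340B
Change in total ECB assets = +€110 billion.

+€110 billion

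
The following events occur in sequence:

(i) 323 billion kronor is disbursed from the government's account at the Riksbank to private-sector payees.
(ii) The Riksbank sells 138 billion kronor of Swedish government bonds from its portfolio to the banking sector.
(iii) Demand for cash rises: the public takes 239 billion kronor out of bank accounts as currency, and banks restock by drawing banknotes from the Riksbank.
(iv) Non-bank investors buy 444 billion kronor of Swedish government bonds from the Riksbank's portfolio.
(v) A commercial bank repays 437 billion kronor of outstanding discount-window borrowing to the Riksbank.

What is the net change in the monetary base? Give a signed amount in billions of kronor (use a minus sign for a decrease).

Riksbank balance sheet:
  Assets:      Securities −582B, Loans to banks −437B
  Liabilities: Bank reserves −935B, Currency in circulation +239B, Government deposits −323B
Commercial banking system:
  Assets:      Reserves at CB −935B, Securities +138B
  Liabilities: Checkable deposits −360B, Borrowings from CB −437B
Monetary base = currency + reserves: +239B + (−935B) = -696 billion.

-696 billion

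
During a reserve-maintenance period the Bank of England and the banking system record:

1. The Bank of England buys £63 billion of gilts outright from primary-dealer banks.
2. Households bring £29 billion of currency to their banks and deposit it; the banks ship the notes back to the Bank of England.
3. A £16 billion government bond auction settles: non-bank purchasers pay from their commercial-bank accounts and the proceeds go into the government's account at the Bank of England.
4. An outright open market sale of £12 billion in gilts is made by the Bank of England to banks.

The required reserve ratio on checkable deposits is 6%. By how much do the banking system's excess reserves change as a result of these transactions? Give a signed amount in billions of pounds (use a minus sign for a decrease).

OMO purchase (from banks) £63 billion: reserves +£63B, deposits 0.
Currency deposit £29 billion: reserves +£29B, deposits +£29B.
Government account inflow £16 billion: reserves −£16B, deposits −£16B.
OMO sale (to banks) £12 billion: reserves −£12B, deposits 0.
Totals: Δreserves = +£64B, Δdeposits = +£13B.
Δrequired reserves = 6% × +£13B = +£0.78B.
Δexcess reserves = Δreserves − Δrequired = +£64B − (+£0.78B) = +£63.22 billion.

+£63.22 billion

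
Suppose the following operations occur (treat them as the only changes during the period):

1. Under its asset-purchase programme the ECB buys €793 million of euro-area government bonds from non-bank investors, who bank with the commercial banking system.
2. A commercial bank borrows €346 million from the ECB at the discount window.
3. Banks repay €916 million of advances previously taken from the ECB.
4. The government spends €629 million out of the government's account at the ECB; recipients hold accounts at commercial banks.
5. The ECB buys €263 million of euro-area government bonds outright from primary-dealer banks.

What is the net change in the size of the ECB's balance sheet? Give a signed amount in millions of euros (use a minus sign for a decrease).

+€486 million

Asset purchase (from non-banks) €793 million: an ECB asset is acquired → +€793M.
Discount-window loan €346 million: an ECB asset is acquired → +€346M.
Discount-window repayment €916 million: an ECB asset is shed → −€916M.
Government spending €629 million: only the composition of liabilities changes → 0.
OMO purchase (from banks) €263 million: an ECB asset is acquired → +€263M.
Net: 793 + 346 − 916 + 0 + 263 = +€486 million.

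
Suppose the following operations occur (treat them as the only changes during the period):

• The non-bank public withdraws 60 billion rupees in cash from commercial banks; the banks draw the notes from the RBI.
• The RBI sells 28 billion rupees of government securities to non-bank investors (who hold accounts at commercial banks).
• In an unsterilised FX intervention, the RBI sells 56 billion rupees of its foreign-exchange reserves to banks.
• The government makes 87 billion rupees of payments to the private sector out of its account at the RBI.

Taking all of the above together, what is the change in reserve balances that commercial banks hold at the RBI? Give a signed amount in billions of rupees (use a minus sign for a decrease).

Currency withdrawal 60 billion rupees: banks swap reserves for currency → −60B.
Asset sale (to non-banks) 28 billion rupees: the non-bank buyers' banks settle from reserves → −28B.
FX sale 56 billion rupees: the buying banks pay out of their reserve balances → −56B.
Government spending 87 billion rupees: government payments flow into bank reserve accounts → +87B.
Net: −60 − 28 − 56 + 87 = -57 billion.

-57 billion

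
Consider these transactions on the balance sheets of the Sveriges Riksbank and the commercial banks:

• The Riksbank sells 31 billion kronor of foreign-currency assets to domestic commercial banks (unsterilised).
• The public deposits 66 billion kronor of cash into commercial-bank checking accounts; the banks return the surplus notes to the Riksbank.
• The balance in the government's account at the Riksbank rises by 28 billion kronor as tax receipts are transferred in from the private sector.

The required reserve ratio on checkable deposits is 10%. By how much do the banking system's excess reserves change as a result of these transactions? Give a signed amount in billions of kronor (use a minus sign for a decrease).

FX sale 31 billion kronor: reserves −31B, deposits 0.
Currency deposit 66 billion kronor: reserves +66B, deposits +66B.
Government account inflow 28 billion kronor: reserves −28B, deposits −28B.
Totals: Δreserves = +7B, Δdeposits = +38B.
Δrequired reserves = 10% × +38B = +3.8B.
Δexcess reserves = Δreserves − Δrequired = +7B − (+3.8B) = +3.2 billion.

+3.2 billion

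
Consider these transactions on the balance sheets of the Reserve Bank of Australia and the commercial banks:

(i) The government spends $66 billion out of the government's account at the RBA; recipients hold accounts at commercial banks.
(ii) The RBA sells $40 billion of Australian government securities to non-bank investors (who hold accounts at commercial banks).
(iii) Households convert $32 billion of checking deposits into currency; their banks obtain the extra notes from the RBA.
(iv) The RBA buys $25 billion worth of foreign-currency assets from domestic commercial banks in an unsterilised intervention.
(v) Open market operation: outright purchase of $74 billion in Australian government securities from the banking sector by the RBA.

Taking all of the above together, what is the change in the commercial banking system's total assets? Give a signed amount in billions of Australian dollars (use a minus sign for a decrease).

RBA balance sheet:
  Assets:      Securities +$34B, Foreign assets +$25B
  Liabilities: Bank reserves +$93B, Currency in circulation +$32B, Government deposits −$66B
Commercial banking system:
  Assets:      Reserves at CB +$93B, Securities −$74B, Foreign assets −$25B
  Liabilities: Checkable deposits −$6B
Change in total bank assets = -$6 billion.

-$6 billion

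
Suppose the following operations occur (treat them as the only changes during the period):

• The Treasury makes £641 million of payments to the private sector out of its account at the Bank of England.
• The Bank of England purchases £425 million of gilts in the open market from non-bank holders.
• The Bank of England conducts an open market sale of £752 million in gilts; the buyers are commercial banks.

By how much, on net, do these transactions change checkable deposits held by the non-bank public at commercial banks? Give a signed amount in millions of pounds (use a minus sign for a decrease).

Government spending £641 million: non-bank counterparties' bank balances rise → +£641M.
Asset purchase (from non-banks) £425 million: non-bank counterparties' bank balances rise → +£425M.
OMO sale (to banks) £752 million: the counterparty is a bank, so public deposits are unchanged → 0.
Net: 641 + 425 + 0 = +£1066 million.

+£1066 million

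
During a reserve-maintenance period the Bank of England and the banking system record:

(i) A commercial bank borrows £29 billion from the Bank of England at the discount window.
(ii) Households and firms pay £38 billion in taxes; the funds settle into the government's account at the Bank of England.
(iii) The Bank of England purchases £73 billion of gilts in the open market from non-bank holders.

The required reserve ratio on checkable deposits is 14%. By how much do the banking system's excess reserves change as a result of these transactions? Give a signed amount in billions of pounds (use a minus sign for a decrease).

Discount-window loan £29 billion: reserves +£29B, deposits 0.
Government account inflow £38 billion: reserves −£38B, deposits −£38B.
Asset purchase (from non-banks) £73 billion: reserves +£73B, deposits +£73B.
Totals: Δreserves = +£64B, Δdeposits = +£35B.
Δrequired reserves = 14% × +£35B = +£4.9B.
Δexcess reserves = Δreserves − Δrequired = +£64B − (+£4.9B) = +£59.1 billion.

+£59.1 billion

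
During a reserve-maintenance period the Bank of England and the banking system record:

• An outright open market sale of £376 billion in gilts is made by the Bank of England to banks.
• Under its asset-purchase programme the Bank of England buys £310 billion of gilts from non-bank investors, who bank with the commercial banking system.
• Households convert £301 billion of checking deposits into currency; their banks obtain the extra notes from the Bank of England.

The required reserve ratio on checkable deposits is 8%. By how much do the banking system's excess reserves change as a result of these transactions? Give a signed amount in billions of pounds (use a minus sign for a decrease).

-£367.72 billion

OMO sale (to banks) £376 billion: reserves −£376B, deposits 0.
Asset purchase (from non-banks) £310 billion: reserves +£310B, deposits +£310B.
Currency withdrawal £301 billion: reserves −£301B, deposits −£301B.
Totals: Δreserves = −£367B, Δdeposits = +£9B.
Δrequired reserves = 8% × +£9B = +£0.72B.
Δexcess reserves = Δreserves − Δrequired = −£367B − (+£0.72B) = -£367.72 billion.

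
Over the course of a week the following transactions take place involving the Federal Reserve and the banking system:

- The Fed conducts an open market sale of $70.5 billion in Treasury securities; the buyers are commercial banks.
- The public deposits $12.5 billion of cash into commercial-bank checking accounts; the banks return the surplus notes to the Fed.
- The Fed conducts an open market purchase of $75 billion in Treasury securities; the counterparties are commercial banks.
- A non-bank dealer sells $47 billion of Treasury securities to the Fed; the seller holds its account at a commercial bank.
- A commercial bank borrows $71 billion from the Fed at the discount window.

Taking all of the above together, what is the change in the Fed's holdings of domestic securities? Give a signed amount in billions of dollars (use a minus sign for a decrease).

+$51.5 billion

OMO sale (to banks) $70.5 billion: securities removed from the Fed's portfolio → −$70.5B.
Currency deposit $12.5 billion: the Fed's securities portfolio is untouched → 0.
OMO purchase (from banks) $75 billion: securities added to the Fed's portfolio → +$75B.
Asset purchase (from non-banks) $47 billion: securities added to the Fed's portfolio → +$47B.
Discount-window loan $71 billion: the Fed's securities portfolio is untouched → 0.
Net: −70.5 + 0 + 75 + 47 + 0 = +$51.5 billion.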